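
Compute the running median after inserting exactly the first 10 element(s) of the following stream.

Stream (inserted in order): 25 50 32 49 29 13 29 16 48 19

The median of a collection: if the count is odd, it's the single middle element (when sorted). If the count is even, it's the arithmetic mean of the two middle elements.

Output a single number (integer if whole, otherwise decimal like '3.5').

Answer: 29

Derivation:
Step 1: insert 25 -> lo=[25] (size 1, max 25) hi=[] (size 0) -> median=25
Step 2: insert 50 -> lo=[25] (size 1, max 25) hi=[50] (size 1, min 50) -> median=37.5
Step 3: insert 32 -> lo=[25, 32] (size 2, max 32) hi=[50] (size 1, min 50) -> median=32
Step 4: insert 49 -> lo=[25, 32] (size 2, max 32) hi=[49, 50] (size 2, min 49) -> median=40.5
Step 5: insert 29 -> lo=[25, 29, 32] (size 3, max 32) hi=[49, 50] (size 2, min 49) -> median=32
Step 6: insert 13 -> lo=[13, 25, 29] (size 3, max 29) hi=[32, 49, 50] (size 3, min 32) -> median=30.5
Step 7: insert 29 -> lo=[13, 25, 29, 29] (size 4, max 29) hi=[32, 49, 50] (size 3, min 32) -> median=29
Step 8: insert 16 -> lo=[13, 16, 25, 29] (size 4, max 29) hi=[29, 32, 49, 50] (size 4, min 29) -> median=29
Step 9: insert 48 -> lo=[13, 16, 25, 29, 29] (size 5, max 29) hi=[32, 48, 49, 50] (size 4, min 32) -> median=29
Step 10: insert 19 -> lo=[13, 16, 19, 25, 29] (size 5, max 29) hi=[29, 32, 48, 49, 50] (size 5, min 29) -> median=29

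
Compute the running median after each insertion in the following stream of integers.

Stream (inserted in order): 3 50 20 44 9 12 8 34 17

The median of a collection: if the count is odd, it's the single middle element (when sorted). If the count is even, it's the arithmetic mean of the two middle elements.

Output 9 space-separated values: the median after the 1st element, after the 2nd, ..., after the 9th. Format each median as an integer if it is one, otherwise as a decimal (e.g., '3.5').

Step 1: insert 3 -> lo=[3] (size 1, max 3) hi=[] (size 0) -> median=3
Step 2: insert 50 -> lo=[3] (size 1, max 3) hi=[50] (size 1, min 50) -> median=26.5
Step 3: insert 20 -> lo=[3, 20] (size 2, max 20) hi=[50] (size 1, min 50) -> median=20
Step 4: insert 44 -> lo=[3, 20] (size 2, max 20) hi=[44, 50] (size 2, min 44) -> median=32
Step 5: insert 9 -> lo=[3, 9, 20] (size 3, max 20) hi=[44, 50] (size 2, min 44) -> median=20
Step 6: insert 12 -> lo=[3, 9, 12] (size 3, max 12) hi=[20, 44, 50] (size 3, min 20) -> median=16
Step 7: insert 8 -> lo=[3, 8, 9, 12] (size 4, max 12) hi=[20, 44, 50] (size 3, min 20) -> median=12
Step 8: insert 34 -> lo=[3, 8, 9, 12] (size 4, max 12) hi=[20, 34, 44, 50] (size 4, min 20) -> median=16
Step 9: insert 17 -> lo=[3, 8, 9, 12, 17] (size 5, max 17) hi=[20, 34, 44, 50] (size 4, min 20) -> median=17

Answer: 3 26.5 20 32 20 16 12 16 17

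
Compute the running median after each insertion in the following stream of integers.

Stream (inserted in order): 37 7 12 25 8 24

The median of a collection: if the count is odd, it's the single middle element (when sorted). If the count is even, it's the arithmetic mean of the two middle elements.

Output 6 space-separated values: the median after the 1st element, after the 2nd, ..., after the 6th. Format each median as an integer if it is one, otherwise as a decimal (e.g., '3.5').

Step 1: insert 37 -> lo=[37] (size 1, max 37) hi=[] (size 0) -> median=37
Step 2: insert 7 -> lo=[7] (size 1, max 7) hi=[37] (size 1, min 37) -> median=22
Step 3: insert 12 -> lo=[7, 12] (size 2, max 12) hi=[37] (size 1, min 37) -> median=12
Step 4: insert 25 -> lo=[7, 12] (size 2, max 12) hi=[25, 37] (size 2, min 25) -> median=18.5
Step 5: insert 8 -> lo=[7, 8, 12] (size 3, max 12) hi=[25, 37] (size 2, min 25) -> median=12
Step 6: insert 24 -> lo=[7, 8, 12] (size 3, max 12) hi=[24, 25, 37] (size 3, min 24) -> median=18

Answer: 37 22 12 18.5 12 18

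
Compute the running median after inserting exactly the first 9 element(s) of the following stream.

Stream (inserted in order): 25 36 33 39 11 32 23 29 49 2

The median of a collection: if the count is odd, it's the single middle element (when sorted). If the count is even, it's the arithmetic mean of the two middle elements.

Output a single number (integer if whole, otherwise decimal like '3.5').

Step 1: insert 25 -> lo=[25] (size 1, max 25) hi=[] (size 0) -> median=25
Step 2: insert 36 -> lo=[25] (size 1, max 25) hi=[36] (size 1, min 36) -> median=30.5
Step 3: insert 33 -> lo=[25, 33] (size 2, max 33) hi=[36] (size 1, min 36) -> median=33
Step 4: insert 39 -> lo=[25, 33] (size 2, max 33) hi=[36, 39] (size 2, min 36) -> median=34.5
Step 5: insert 11 -> lo=[11, 25, 33] (size 3, max 33) hi=[36, 39] (size 2, min 36) -> median=33
Step 6: insert 32 -> lo=[11, 25, 32] (size 3, max 32) hi=[33, 36, 39] (size 3, min 33) -> median=32.5
Step 7: insert 23 -> lo=[11, 23, 25, 32] (size 4, max 32) hi=[33, 36, 39] (size 3, min 33) -> median=32
Step 8: insert 29 -> lo=[11, 23, 25, 29] (size 4, max 29) hi=[32, 33, 36, 39] (size 4, min 32) -> median=30.5
Step 9: insert 49 -> lo=[11, 23, 25, 29, 32] (size 5, max 32) hi=[33, 36, 39, 49] (size 4, min 33) -> median=32

Answer: 32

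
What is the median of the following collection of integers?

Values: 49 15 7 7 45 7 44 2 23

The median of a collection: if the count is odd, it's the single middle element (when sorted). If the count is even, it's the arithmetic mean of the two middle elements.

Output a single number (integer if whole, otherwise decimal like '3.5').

Step 1: insert 49 -> lo=[49] (size 1, max 49) hi=[] (size 0) -> median=49
Step 2: insert 15 -> lo=[15] (size 1, max 15) hi=[49] (size 1, min 49) -> median=32
Step 3: insert 7 -> lo=[7, 15] (size 2, max 15) hi=[49] (size 1, min 49) -> median=15
Step 4: insert 7 -> lo=[7, 7] (size 2, max 7) hi=[15, 49] (size 2, min 15) -> median=11
Step 5: insert 45 -> lo=[7, 7, 15] (size 3, max 15) hi=[45, 49] (size 2, min 45) -> median=15
Step 6: insert 7 -> lo=[7, 7, 7] (size 3, max 7) hi=[15, 45, 49] (size 3, min 15) -> median=11
Step 7: insert 44 -> lo=[7, 7, 7, 15] (size 4, max 15) hi=[44, 45, 49] (size 3, min 44) -> median=15
Step 8: insert 2 -> lo=[2, 7, 7, 7] (size 4, max 7) hi=[15, 44, 45, 49] (size 4, min 15) -> median=11
Step 9: insert 23 -> lo=[2, 7, 7, 7, 15] (size 5, max 15) hi=[23, 44, 45, 49] (size 4, min 23) -> median=15

Answer: 15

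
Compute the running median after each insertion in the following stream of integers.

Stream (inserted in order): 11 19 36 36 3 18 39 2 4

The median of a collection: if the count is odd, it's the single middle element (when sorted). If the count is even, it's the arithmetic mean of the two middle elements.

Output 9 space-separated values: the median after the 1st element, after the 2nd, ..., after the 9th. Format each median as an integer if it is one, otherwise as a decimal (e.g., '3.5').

Answer: 11 15 19 27.5 19 18.5 19 18.5 18

Derivation:
Step 1: insert 11 -> lo=[11] (size 1, max 11) hi=[] (size 0) -> median=11
Step 2: insert 19 -> lo=[11] (size 1, max 11) hi=[19] (size 1, min 19) -> median=15
Step 3: insert 36 -> lo=[11, 19] (size 2, max 19) hi=[36] (size 1, min 36) -> median=19
Step 4: insert 36 -> lo=[11, 19] (size 2, max 19) hi=[36, 36] (size 2, min 36) -> median=27.5
Step 5: insert 3 -> lo=[3, 11, 19] (size 3, max 19) hi=[36, 36] (size 2, min 36) -> median=19
Step 6: insert 18 -> lo=[3, 11, 18] (size 3, max 18) hi=[19, 36, 36] (size 3, min 19) -> median=18.5
Step 7: insert 39 -> lo=[3, 11, 18, 19] (size 4, max 19) hi=[36, 36, 39] (size 3, min 36) -> median=19
Step 8: insert 2 -> lo=[2, 3, 11, 18] (size 4, max 18) hi=[19, 36, 36, 39] (size 4, min 19) -> median=18.5
Step 9: insert 4 -> lo=[2, 3, 4, 11, 18] (size 5, max 18) hi=[19, 36, 36, 39] (size 4, min 19) -> median=18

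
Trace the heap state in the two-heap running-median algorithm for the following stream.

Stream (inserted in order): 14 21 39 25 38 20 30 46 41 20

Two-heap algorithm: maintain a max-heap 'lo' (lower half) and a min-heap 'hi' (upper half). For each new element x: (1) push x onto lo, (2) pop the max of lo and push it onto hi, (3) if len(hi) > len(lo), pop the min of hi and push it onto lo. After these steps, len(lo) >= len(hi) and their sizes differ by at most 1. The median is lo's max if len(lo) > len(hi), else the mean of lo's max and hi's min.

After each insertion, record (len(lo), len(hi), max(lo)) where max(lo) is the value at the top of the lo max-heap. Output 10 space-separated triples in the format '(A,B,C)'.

Answer: (1,0,14) (1,1,14) (2,1,21) (2,2,21) (3,2,25) (3,3,21) (4,3,25) (4,4,25) (5,4,30) (5,5,25)

Derivation:
Step 1: insert 14 -> lo=[14] hi=[] -> (len(lo)=1, len(hi)=0, max(lo)=14)
Step 2: insert 21 -> lo=[14] hi=[21] -> (len(lo)=1, len(hi)=1, max(lo)=14)
Step 3: insert 39 -> lo=[14, 21] hi=[39] -> (len(lo)=2, len(hi)=1, max(lo)=21)
Step 4: insert 25 -> lo=[14, 21] hi=[25, 39] -> (len(lo)=2, len(hi)=2, max(lo)=21)
Step 5: insert 38 -> lo=[14, 21, 25] hi=[38, 39] -> (len(lo)=3, len(hi)=2, max(lo)=25)
Step 6: insert 20 -> lo=[14, 20, 21] hi=[25, 38, 39] -> (len(lo)=3, len(hi)=3, max(lo)=21)
Step 7: insert 30 -> lo=[14, 20, 21, 25] hi=[30, 38, 39] -> (len(lo)=4, len(hi)=3, max(lo)=25)
Step 8: insert 46 -> lo=[14, 20, 21, 25] hi=[30, 38, 39, 46] -> (len(lo)=4, len(hi)=4, max(lo)=25)
Step 9: insert 41 -> lo=[14, 20, 21, 25, 30] hi=[38, 39, 41, 46] -> (len(lo)=5, len(hi)=4, max(lo)=30)
Step 10: insert 20 -> lo=[14, 20, 20, 21, 25] hi=[30, 38, 39, 41, 46] -> (len(lo)=5, len(hi)=5, max(lo)=25)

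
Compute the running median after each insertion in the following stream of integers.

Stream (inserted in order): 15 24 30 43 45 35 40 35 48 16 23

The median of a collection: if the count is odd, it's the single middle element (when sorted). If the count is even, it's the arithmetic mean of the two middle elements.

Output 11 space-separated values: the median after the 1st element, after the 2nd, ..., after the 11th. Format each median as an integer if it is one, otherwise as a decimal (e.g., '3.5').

Answer: 15 19.5 24 27 30 32.5 35 35 35 35 35

Derivation:
Step 1: insert 15 -> lo=[15] (size 1, max 15) hi=[] (size 0) -> median=15
Step 2: insert 24 -> lo=[15] (size 1, max 15) hi=[24] (size 1, min 24) -> median=19.5
Step 3: insert 30 -> lo=[15, 24] (size 2, max 24) hi=[30] (size 1, min 30) -> median=24
Step 4: insert 43 -> lo=[15, 24] (size 2, max 24) hi=[30, 43] (size 2, min 30) -> median=27
Step 5: insert 45 -> lo=[15, 24, 30] (size 3, max 30) hi=[43, 45] (size 2, min 43) -> median=30
Step 6: insert 35 -> lo=[15, 24, 30] (size 3, max 30) hi=[35, 43, 45] (size 3, min 35) -> median=32.5
Step 7: insert 40 -> lo=[15, 24, 30, 35] (size 4, max 35) hi=[40, 43, 45] (size 3, min 40) -> median=35
Step 8: insert 35 -> lo=[15, 24, 30, 35] (size 4, max 35) hi=[35, 40, 43, 45] (size 4, min 35) -> median=35
Step 9: insert 48 -> lo=[15, 24, 30, 35, 35] (size 5, max 35) hi=[40, 43, 45, 48] (size 4, min 40) -> median=35
Step 10: insert 16 -> lo=[15, 16, 24, 30, 35] (size 5, max 35) hi=[35, 40, 43, 45, 48] (size 5, min 35) -> median=35
Step 11: insert 23 -> lo=[15, 16, 23, 24, 30, 35] (size 6, max 35) hi=[35, 40, 43, 45, 48] (size 5, min 35) -> median=35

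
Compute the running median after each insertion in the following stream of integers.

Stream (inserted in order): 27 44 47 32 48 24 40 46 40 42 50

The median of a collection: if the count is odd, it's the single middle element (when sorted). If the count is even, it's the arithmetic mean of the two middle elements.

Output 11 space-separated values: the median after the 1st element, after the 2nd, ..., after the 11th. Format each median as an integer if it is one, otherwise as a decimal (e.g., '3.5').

Step 1: insert 27 -> lo=[27] (size 1, max 27) hi=[] (size 0) -> median=27
Step 2: insert 44 -> lo=[27] (size 1, max 27) hi=[44] (size 1, min 44) -> median=35.5
Step 3: insert 47 -> lo=[27, 44] (size 2, max 44) hi=[47] (size 1, min 47) -> median=44
Step 4: insert 32 -> lo=[27, 32] (size 2, max 32) hi=[44, 47] (size 2, min 44) -> median=38
Step 5: insert 48 -> lo=[27, 32, 44] (size 3, max 44) hi=[47, 48] (size 2, min 47) -> median=44
Step 6: insert 24 -> lo=[24, 27, 32] (size 3, max 32) hi=[44, 47, 48] (size 3, min 44) -> median=38
Step 7: insert 40 -> lo=[24, 27, 32, 40] (size 4, max 40) hi=[44, 47, 48] (size 3, min 44) -> median=40
Step 8: insert 46 -> lo=[24, 27, 32, 40] (size 4, max 40) hi=[44, 46, 47, 48] (size 4, min 44) -> median=42
Step 9: insert 40 -> lo=[24, 27, 32, 40, 40] (size 5, max 40) hi=[44, 46, 47, 48] (size 4, min 44) -> median=40
Step 10: insert 42 -> lo=[24, 27, 32, 40, 40] (size 5, max 40) hi=[42, 44, 46, 47, 48] (size 5, min 42) -> median=41
Step 11: insert 50 -> lo=[24, 27, 32, 40, 40, 42] (size 6, max 42) hi=[44, 46, 47, 48, 50] (size 5, min 44) -> median=42

Answer: 27 35.5 44 38 44 38 40 42 40 41 42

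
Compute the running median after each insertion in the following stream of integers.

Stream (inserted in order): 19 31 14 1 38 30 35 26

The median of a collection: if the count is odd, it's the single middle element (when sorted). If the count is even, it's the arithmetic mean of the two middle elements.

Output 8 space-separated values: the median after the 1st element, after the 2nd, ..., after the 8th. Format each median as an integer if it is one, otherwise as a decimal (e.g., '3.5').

Step 1: insert 19 -> lo=[19] (size 1, max 19) hi=[] (size 0) -> median=19
Step 2: insert 31 -> lo=[19] (size 1, max 19) hi=[31] (size 1, min 31) -> median=25
Step 3: insert 14 -> lo=[14, 19] (size 2, max 19) hi=[31] (size 1, min 31) -> median=19
Step 4: insert 1 -> lo=[1, 14] (size 2, max 14) hi=[19, 31] (size 2, min 19) -> median=16.5
Step 5: insert 38 -> lo=[1, 14, 19] (size 3, max 19) hi=[31, 38] (size 2, min 31) -> median=19
Step 6: insert 30 -> lo=[1, 14, 19] (size 3, max 19) hi=[30, 31, 38] (size 3, min 30) -> median=24.5
Step 7: insert 35 -> lo=[1, 14, 19, 30] (size 4, max 30) hi=[31, 35, 38] (size 3, min 31) -> median=30
Step 8: insert 26 -> lo=[1, 14, 19, 26] (size 4, max 26) hi=[30, 31, 35, 38] (size 4, min 30) -> median=28

Answer: 19 25 19 16.5 19 24.5 30 28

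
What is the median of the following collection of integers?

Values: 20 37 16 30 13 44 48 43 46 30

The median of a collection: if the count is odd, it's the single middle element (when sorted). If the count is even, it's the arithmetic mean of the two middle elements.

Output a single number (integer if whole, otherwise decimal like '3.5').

Answer: 33.5

Derivation:
Step 1: insert 20 -> lo=[20] (size 1, max 20) hi=[] (size 0) -> median=20
Step 2: insert 37 -> lo=[20] (size 1, max 20) hi=[37] (size 1, min 37) -> median=28.5
Step 3: insert 16 -> lo=[16, 20] (size 2, max 20) hi=[37] (size 1, min 37) -> median=20
Step 4: insert 30 -> lo=[16, 20] (size 2, max 20) hi=[30, 37] (size 2, min 30) -> median=25
Step 5: insert 13 -> lo=[13, 16, 20] (size 3, max 20) hi=[30, 37] (size 2, min 30) -> median=20
Step 6: insert 44 -> lo=[13, 16, 20] (size 3, max 20) hi=[30, 37, 44] (size 3, min 30) -> median=25
Step 7: insert 48 -> lo=[13, 16, 20, 30] (size 4, max 30) hi=[37, 44, 48] (size 3, min 37) -> median=30
Step 8: insert 43 -> lo=[13, 16, 20, 30] (size 4, max 30) hi=[37, 43, 44, 48] (size 4, min 37) -> median=33.5
Step 9: insert 46 -> lo=[13, 16, 20, 30, 37] (size 5, max 37) hi=[43, 44, 46, 48] (size 4, min 43) -> median=37
Step 10: insert 30 -> lo=[13, 16, 20, 30, 30] (size 5, max 30) hi=[37, 43, 44, 46, 48] (size 5, min 37) -> median=33.5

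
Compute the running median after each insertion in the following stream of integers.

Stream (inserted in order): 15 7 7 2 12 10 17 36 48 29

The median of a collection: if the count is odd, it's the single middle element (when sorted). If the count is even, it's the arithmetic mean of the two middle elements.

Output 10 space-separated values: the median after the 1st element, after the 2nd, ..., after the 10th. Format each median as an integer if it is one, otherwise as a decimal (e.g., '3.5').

Step 1: insert 15 -> lo=[15] (size 1, max 15) hi=[] (size 0) -> median=15
Step 2: insert 7 -> lo=[7] (size 1, max 7) hi=[15] (size 1, min 15) -> median=11
Step 3: insert 7 -> lo=[7, 7] (size 2, max 7) hi=[15] (size 1, min 15) -> median=7
Step 4: insert 2 -> lo=[2, 7] (size 2, max 7) hi=[7, 15] (size 2, min 7) -> median=7
Step 5: insert 12 -> lo=[2, 7, 7] (size 3, max 7) hi=[12, 15] (size 2, min 12) -> median=7
Step 6: insert 10 -> lo=[2, 7, 7] (size 3, max 7) hi=[10, 12, 15] (size 3, min 10) -> median=8.5
Step 7: insert 17 -> lo=[2, 7, 7, 10] (size 4, max 10) hi=[12, 15, 17] (size 3, min 12) -> median=10
Step 8: insert 36 -> lo=[2, 7, 7, 10] (size 4, max 10) hi=[12, 15, 17, 36] (size 4, min 12) -> median=11
Step 9: insert 48 -> lo=[2, 7, 7, 10, 12] (size 5, max 12) hi=[15, 17, 36, 48] (size 4, min 15) -> median=12
Step 10: insert 29 -> lo=[2, 7, 7, 10, 12] (size 5, max 12) hi=[15, 17, 29, 36, 48] (size 5, min 15) -> median=13.5

Answer: 15 11 7 7 7 8.5 10 11 12 13.5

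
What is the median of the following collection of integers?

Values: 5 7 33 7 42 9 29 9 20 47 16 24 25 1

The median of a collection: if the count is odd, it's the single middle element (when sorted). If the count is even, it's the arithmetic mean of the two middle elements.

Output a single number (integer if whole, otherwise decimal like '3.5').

Answer: 18

Derivation:
Step 1: insert 5 -> lo=[5] (size 1, max 5) hi=[] (size 0) -> median=5
Step 2: insert 7 -> lo=[5] (size 1, max 5) hi=[7] (size 1, min 7) -> median=6
Step 3: insert 33 -> lo=[5, 7] (size 2, max 7) hi=[33] (size 1, min 33) -> median=7
Step 4: insert 7 -> lo=[5, 7] (size 2, max 7) hi=[7, 33] (size 2, min 7) -> median=7
Step 5: insert 42 -> lo=[5, 7, 7] (size 3, max 7) hi=[33, 42] (size 2, min 33) -> median=7
Step 6: insert 9 -> lo=[5, 7, 7] (size 3, max 7) hi=[9, 33, 42] (size 3, min 9) -> median=8
Step 7: insert 29 -> lo=[5, 7, 7, 9] (size 4, max 9) hi=[29, 33, 42] (size 3, min 29) -> median=9
Step 8: insert 9 -> lo=[5, 7, 7, 9] (size 4, max 9) hi=[9, 29, 33, 42] (size 4, min 9) -> median=9
Step 9: insert 20 -> lo=[5, 7, 7, 9, 9] (size 5, max 9) hi=[20, 29, 33, 42] (size 4, min 20) -> median=9
Step 10: insert 47 -> lo=[5, 7, 7, 9, 9] (size 5, max 9) hi=[20, 29, 33, 42, 47] (size 5, min 20) -> median=14.5
Step 11: insert 16 -> lo=[5, 7, 7, 9, 9, 16] (size 6, max 16) hi=[20, 29, 33, 42, 47] (size 5, min 20) -> median=16
Step 12: insert 24 -> lo=[5, 7, 7, 9, 9, 16] (size 6, max 16) hi=[20, 24, 29, 33, 42, 47] (size 6, min 20) -> median=18
Step 13: insert 25 -> lo=[5, 7, 7, 9, 9, 16, 20] (size 7, max 20) hi=[24, 25, 29, 33, 42, 47] (size 6, min 24) -> median=20
Step 14: insert 1 -> lo=[1, 5, 7, 7, 9, 9, 16] (size 7, max 16) hi=[20, 24, 25, 29, 33, 42, 47] (size 7, min 20) -> median=18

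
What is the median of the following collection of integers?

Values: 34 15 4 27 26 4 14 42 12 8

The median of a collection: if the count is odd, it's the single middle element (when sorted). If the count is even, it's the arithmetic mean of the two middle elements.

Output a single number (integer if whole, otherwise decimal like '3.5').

Step 1: insert 34 -> lo=[34] (size 1, max 34) hi=[] (size 0) -> median=34
Step 2: insert 15 -> lo=[15] (size 1, max 15) hi=[34] (size 1, min 34) -> median=24.5
Step 3: insert 4 -> lo=[4, 15] (size 2, max 15) hi=[34] (size 1, min 34) -> median=15
Step 4: insert 27 -> lo=[4, 15] (size 2, max 15) hi=[27, 34] (size 2, min 27) -> median=21
Step 5: insert 26 -> lo=[4, 15, 26] (size 3, max 26) hi=[27, 34] (size 2, min 27) -> median=26
Step 6: insert 4 -> lo=[4, 4, 15] (size 3, max 15) hi=[26, 27, 34] (size 3, min 26) -> median=20.5
Step 7: insert 14 -> lo=[4, 4, 14, 15] (size 4, max 15) hi=[26, 27, 34] (size 3, min 26) -> median=15
Step 8: insert 42 -> lo=[4, 4, 14, 15] (size 4, max 15) hi=[26, 27, 34, 42] (size 4, min 26) -> median=20.5
Step 9: insert 12 -> lo=[4, 4, 12, 14, 15] (size 5, max 15) hi=[26, 27, 34, 42] (size 4, min 26) -> median=15
Step 10: insert 8 -> lo=[4, 4, 8, 12, 14] (size 5, max 14) hi=[15, 26, 27, 34, 42] (size 5, min 15) -> median=14.5

Answer: 14.5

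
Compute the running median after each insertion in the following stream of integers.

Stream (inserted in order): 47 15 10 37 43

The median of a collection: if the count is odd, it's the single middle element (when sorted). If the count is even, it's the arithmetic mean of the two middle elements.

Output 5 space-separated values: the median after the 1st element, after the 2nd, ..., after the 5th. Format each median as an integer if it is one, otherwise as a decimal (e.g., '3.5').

Step 1: insert 47 -> lo=[47] (size 1, max 47) hi=[] (size 0) -> median=47
Step 2: insert 15 -> lo=[15] (size 1, max 15) hi=[47] (size 1, min 47) -> median=31
Step 3: insert 10 -> lo=[10, 15] (size 2, max 15) hi=[47] (size 1, min 47) -> median=15
Step 4: insert 37 -> lo=[10, 15] (size 2, max 15) hi=[37, 47] (size 2, min 37) -> median=26
Step 5: insert 43 -> lo=[10, 15, 37] (size 3, max 37) hi=[43, 47] (size 2, min 43) -> median=37

Answer: 47 31 15 26 37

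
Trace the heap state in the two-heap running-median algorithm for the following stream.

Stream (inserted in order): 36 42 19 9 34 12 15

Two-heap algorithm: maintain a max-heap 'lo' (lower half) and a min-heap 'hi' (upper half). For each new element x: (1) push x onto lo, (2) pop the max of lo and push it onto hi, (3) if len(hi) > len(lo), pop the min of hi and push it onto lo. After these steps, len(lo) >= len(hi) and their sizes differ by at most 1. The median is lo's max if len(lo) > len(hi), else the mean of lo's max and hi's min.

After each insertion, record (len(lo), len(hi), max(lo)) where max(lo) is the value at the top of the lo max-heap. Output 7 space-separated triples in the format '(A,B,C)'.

Answer: (1,0,36) (1,1,36) (2,1,36) (2,2,19) (3,2,34) (3,3,19) (4,3,19)

Derivation:
Step 1: insert 36 -> lo=[36] hi=[] -> (len(lo)=1, len(hi)=0, max(lo)=36)
Step 2: insert 42 -> lo=[36] hi=[42] -> (len(lo)=1, len(hi)=1, max(lo)=36)
Step 3: insert 19 -> lo=[19, 36] hi=[42] -> (len(lo)=2, len(hi)=1, max(lo)=36)
Step 4: insert 9 -> lo=[9, 19] hi=[36, 42] -> (len(lo)=2, len(hi)=2, max(lo)=19)
Step 5: insert 34 -> lo=[9, 19, 34] hi=[36, 42] -> (len(lo)=3, len(hi)=2, max(lo)=34)
Step 6: insert 12 -> lo=[9, 12, 19] hi=[34, 36, 42] -> (len(lo)=3, len(hi)=3, max(lo)=19)
Step 7: insert 15 -> lo=[9, 12, 15, 19] hi=[34, 36, 42] -> (len(lo)=4, len(hi)=3, max(lo)=19)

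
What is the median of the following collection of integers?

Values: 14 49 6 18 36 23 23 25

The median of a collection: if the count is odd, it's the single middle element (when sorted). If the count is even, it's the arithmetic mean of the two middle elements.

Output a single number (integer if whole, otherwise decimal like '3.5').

Step 1: insert 14 -> lo=[14] (size 1, max 14) hi=[] (size 0) -> median=14
Step 2: insert 49 -> lo=[14] (size 1, max 14) hi=[49] (size 1, min 49) -> median=31.5
Step 3: insert 6 -> lo=[6, 14] (size 2, max 14) hi=[49] (size 1, min 49) -> median=14
Step 4: insert 18 -> lo=[6, 14] (size 2, max 14) hi=[18, 49] (size 2, min 18) -> median=16
Step 5: insert 36 -> lo=[6, 14, 18] (size 3, max 18) hi=[36, 49] (size 2, min 36) -> median=18
Step 6: insert 23 -> lo=[6, 14, 18] (size 3, max 18) hi=[23, 36, 49] (size 3, min 23) -> median=20.5
Step 7: insert 23 -> lo=[6, 14, 18, 23] (size 4, max 23) hi=[23, 36, 49] (size 3, min 23) -> median=23
Step 8: insert 25 -> lo=[6, 14, 18, 23] (size 4, max 23) hi=[23, 25, 36, 49] (size 4, min 23) -> median=23

Answer: 23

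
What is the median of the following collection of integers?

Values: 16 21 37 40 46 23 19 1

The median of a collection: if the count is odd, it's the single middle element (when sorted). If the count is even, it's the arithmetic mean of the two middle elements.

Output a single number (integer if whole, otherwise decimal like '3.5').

Step 1: insert 16 -> lo=[16] (size 1, max 16) hi=[] (size 0) -> median=16
Step 2: insert 21 -> lo=[16] (size 1, max 16) hi=[21] (size 1, min 21) -> median=18.5
Step 3: insert 37 -> lo=[16, 21] (size 2, max 21) hi=[37] (size 1, min 37) -> median=21
Step 4: insert 40 -> lo=[16, 21] (size 2, max 21) hi=[37, 40] (size 2, min 37) -> median=29
Step 5: insert 46 -> lo=[16, 21, 37] (size 3, max 37) hi=[40, 46] (size 2, min 40) -> median=37
Step 6: insert 23 -> lo=[16, 21, 23] (size 3, max 23) hi=[37, 40, 46] (size 3, min 37) -> median=30
Step 7: insert 19 -> lo=[16, 19, 21, 23] (size 4, max 23) hi=[37, 40, 46] (size 3, min 37) -> median=23
Step 8: insert 1 -> lo=[1, 16, 19, 21] (size 4, max 21) hi=[23, 37, 40, 46] (size 4, min 23) -> median=22

Answer: 22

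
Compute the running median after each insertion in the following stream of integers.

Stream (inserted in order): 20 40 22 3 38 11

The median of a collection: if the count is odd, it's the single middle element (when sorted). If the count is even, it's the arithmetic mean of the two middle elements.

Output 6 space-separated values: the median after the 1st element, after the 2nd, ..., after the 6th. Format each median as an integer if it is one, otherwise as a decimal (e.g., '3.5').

Step 1: insert 20 -> lo=[20] (size 1, max 20) hi=[] (size 0) -> median=20
Step 2: insert 40 -> lo=[20] (size 1, max 20) hi=[40] (size 1, min 40) -> median=30
Step 3: insert 22 -> lo=[20, 22] (size 2, max 22) hi=[40] (size 1, min 40) -> median=22
Step 4: insert 3 -> lo=[3, 20] (size 2, max 20) hi=[22, 40] (size 2, min 22) -> median=21
Step 5: insert 38 -> lo=[3, 20, 22] (size 3, max 22) hi=[38, 40] (size 2, min 38) -> median=22
Step 6: insert 11 -> lo=[3, 11, 20] (size 3, max 20) hi=[22, 38, 40] (size 3, min 22) -> median=21

Answer: 20 30 22 21 22 21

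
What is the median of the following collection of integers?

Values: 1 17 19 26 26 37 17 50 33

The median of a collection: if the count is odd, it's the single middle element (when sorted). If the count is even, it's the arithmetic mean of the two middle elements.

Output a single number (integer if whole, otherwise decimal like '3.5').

Answer: 26

Derivation:
Step 1: insert 1 -> lo=[1] (size 1, max 1) hi=[] (size 0) -> median=1
Step 2: insert 17 -> lo=[1] (size 1, max 1) hi=[17] (size 1, min 17) -> median=9
Step 3: insert 19 -> lo=[1, 17] (size 2, max 17) hi=[19] (size 1, min 19) -> median=17
Step 4: insert 26 -> lo=[1, 17] (size 2, max 17) hi=[19, 26] (size 2, min 19) -> median=18
Step 5: insert 26 -> lo=[1, 17, 19] (size 3, max 19) hi=[26, 26] (size 2, min 26) -> median=19
Step 6: insert 37 -> lo=[1, 17, 19] (size 3, max 19) hi=[26, 26, 37] (size 3, min 26) -> median=22.5
Step 7: insert 17 -> lo=[1, 17, 17, 19] (size 4, max 19) hi=[26, 26, 37] (size 3, min 26) -> median=19
Step 8: insert 50 -> lo=[1, 17, 17, 19] (size 4, max 19) hi=[26, 26, 37, 50] (size 4, min 26) -> median=22.5
Step 9: insert 33 -> lo=[1, 17, 17, 19, 26] (size 5, max 26) hi=[26, 33, 37, 50] (size 4, min 26) -> median=26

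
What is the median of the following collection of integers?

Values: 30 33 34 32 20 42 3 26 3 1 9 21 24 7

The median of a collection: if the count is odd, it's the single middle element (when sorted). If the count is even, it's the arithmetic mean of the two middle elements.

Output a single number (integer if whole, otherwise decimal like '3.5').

Step 1: insert 30 -> lo=[30] (size 1, max 30) hi=[] (size 0) -> median=30
Step 2: insert 33 -> lo=[30] (size 1, max 30) hi=[33] (size 1, min 33) -> median=31.5
Step 3: insert 34 -> lo=[30, 33] (size 2, max 33) hi=[34] (size 1, min 34) -> median=33
Step 4: insert 32 -> lo=[30, 32] (size 2, max 32) hi=[33, 34] (size 2, min 33) -> median=32.5
Step 5: insert 20 -> lo=[20, 30, 32] (size 3, max 32) hi=[33, 34] (size 2, min 33) -> median=32
Step 6: insert 42 -> lo=[20, 30, 32] (size 3, max 32) hi=[33, 34, 42] (size 3, min 33) -> median=32.5
Step 7: insert 3 -> lo=[3, 20, 30, 32] (size 4, max 32) hi=[33, 34, 42] (size 3, min 33) -> median=32
Step 8: insert 26 -> lo=[3, 20, 26, 30] (size 4, max 30) hi=[32, 33, 34, 42] (size 4, min 32) -> median=31
Step 9: insert 3 -> lo=[3, 3, 20, 26, 30] (size 5, max 30) hi=[32, 33, 34, 42] (size 4, min 32) -> median=30
Step 10: insert 1 -> lo=[1, 3, 3, 20, 26] (size 5, max 26) hi=[30, 32, 33, 34, 42] (size 5, min 30) -> median=28
Step 11: insert 9 -> lo=[1, 3, 3, 9, 20, 26] (size 6, max 26) hi=[30, 32, 33, 34, 42] (size 5, min 30) -> median=26
Step 12: insert 21 -> lo=[1, 3, 3, 9, 20, 21] (size 6, max 21) hi=[26, 30, 32, 33, 34, 42] (size 6, min 26) -> median=23.5
Step 13: insert 24 -> lo=[1, 3, 3, 9, 20, 21, 24] (size 7, max 24) hi=[26, 30, 32, 33, 34, 42] (size 6, min 26) -> median=24
Step 14: insert 7 -> lo=[1, 3, 3, 7, 9, 20, 21] (size 7, max 21) hi=[24, 26, 30, 32, 33, 34, 42] (size 7, min 24) -> median=22.5

Answer: 22.5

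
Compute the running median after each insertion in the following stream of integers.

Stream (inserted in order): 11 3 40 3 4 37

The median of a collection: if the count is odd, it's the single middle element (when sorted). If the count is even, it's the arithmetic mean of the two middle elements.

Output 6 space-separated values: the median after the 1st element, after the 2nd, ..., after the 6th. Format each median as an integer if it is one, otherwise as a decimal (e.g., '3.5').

Step 1: insert 11 -> lo=[11] (size 1, max 11) hi=[] (size 0) -> median=11
Step 2: insert 3 -> lo=[3] (size 1, max 3) hi=[11] (size 1, min 11) -> median=7
Step 3: insert 40 -> lo=[3, 11] (size 2, max 11) hi=[40] (size 1, min 40) -> median=11
Step 4: insert 3 -> lo=[3, 3] (size 2, max 3) hi=[11, 40] (size 2, min 11) -> median=7
Step 5: insert 4 -> lo=[3, 3, 4] (size 3, max 4) hi=[11, 40] (size 2, min 11) -> median=4
Step 6: insert 37 -> lo=[3, 3, 4] (size 3, max 4) hi=[11, 37, 40] (size 3, min 11) -> median=7.5

Answer: 11 7 11 7 4 7.5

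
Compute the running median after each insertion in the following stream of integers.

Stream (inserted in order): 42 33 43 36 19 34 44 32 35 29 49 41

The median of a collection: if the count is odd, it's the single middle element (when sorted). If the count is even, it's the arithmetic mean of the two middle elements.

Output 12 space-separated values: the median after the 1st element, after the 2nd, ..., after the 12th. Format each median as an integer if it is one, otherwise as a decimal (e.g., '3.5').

Answer: 42 37.5 42 39 36 35 36 35 35 34.5 35 35.5

Derivation:
Step 1: insert 42 -> lo=[42] (size 1, max 42) hi=[] (size 0) -> median=42
Step 2: insert 33 -> lo=[33] (size 1, max 33) hi=[42] (size 1, min 42) -> median=37.5
Step 3: insert 43 -> lo=[33, 42] (size 2, max 42) hi=[43] (size 1, min 43) -> median=42
Step 4: insert 36 -> lo=[33, 36] (size 2, max 36) hi=[42, 43] (size 2, min 42) -> median=39
Step 5: insert 19 -> lo=[19, 33, 36] (size 3, max 36) hi=[42, 43] (size 2, min 42) -> median=36
Step 6: insert 34 -> lo=[19, 33, 34] (size 3, max 34) hi=[36, 42, 43] (size 3, min 36) -> median=35
Step 7: insert 44 -> lo=[19, 33, 34, 36] (size 4, max 36) hi=[42, 43, 44] (size 3, min 42) -> median=36
Step 8: insert 32 -> lo=[19, 32, 33, 34] (size 4, max 34) hi=[36, 42, 43, 44] (size 4, min 36) -> median=35
Step 9: insert 35 -> lo=[19, 32, 33, 34, 35] (size 5, max 35) hi=[36, 42, 43, 44] (size 4, min 36) -> median=35
Step 10: insert 29 -> lo=[19, 29, 32, 33, 34] (size 5, max 34) hi=[35, 36, 42, 43, 44] (size 5, min 35) -> median=34.5
Step 11: insert 49 -> lo=[19, 29, 32, 33, 34, 35] (size 6, max 35) hi=[36, 42, 43, 44, 49] (size 5, min 36) -> median=35
Step 12: insert 41 -> lo=[19, 29, 32, 33, 34, 35] (size 6, max 35) hi=[36, 41, 42, 43, 44, 49] (size 6, min 36) -> median=35.5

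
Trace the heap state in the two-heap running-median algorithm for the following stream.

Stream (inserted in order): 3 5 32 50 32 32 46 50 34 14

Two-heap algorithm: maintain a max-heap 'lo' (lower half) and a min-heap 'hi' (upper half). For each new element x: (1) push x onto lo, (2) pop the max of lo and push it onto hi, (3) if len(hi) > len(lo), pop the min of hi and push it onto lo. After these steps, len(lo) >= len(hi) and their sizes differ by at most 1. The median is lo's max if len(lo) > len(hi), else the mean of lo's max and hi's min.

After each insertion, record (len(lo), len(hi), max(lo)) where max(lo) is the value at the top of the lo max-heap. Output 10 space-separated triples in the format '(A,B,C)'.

Answer: (1,0,3) (1,1,3) (2,1,5) (2,2,5) (3,2,32) (3,3,32) (4,3,32) (4,4,32) (5,4,32) (5,5,32)

Derivation:
Step 1: insert 3 -> lo=[3] hi=[] -> (len(lo)=1, len(hi)=0, max(lo)=3)
Step 2: insert 5 -> lo=[3] hi=[5] -> (len(lo)=1, len(hi)=1, max(lo)=3)
Step 3: insert 32 -> lo=[3, 5] hi=[32] -> (len(lo)=2, len(hi)=1, max(lo)=5)
Step 4: insert 50 -> lo=[3, 5] hi=[32, 50] -> (len(lo)=2, len(hi)=2, max(lo)=5)
Step 5: insert 32 -> lo=[3, 5, 32] hi=[32, 50] -> (len(lo)=3, len(hi)=2, max(lo)=32)
Step 6: insert 32 -> lo=[3, 5, 32] hi=[32, 32, 50] -> (len(lo)=3, len(hi)=3, max(lo)=32)
Step 7: insert 46 -> lo=[3, 5, 32, 32] hi=[32, 46, 50] -> (len(lo)=4, len(hi)=3, max(lo)=32)
Step 8: insert 50 -> lo=[3, 5, 32, 32] hi=[32, 46, 50, 50] -> (len(lo)=4, len(hi)=4, max(lo)=32)
Step 9: insert 34 -> lo=[3, 5, 32, 32, 32] hi=[34, 46, 50, 50] -> (len(lo)=5, len(hi)=4, max(lo)=32)
Step 10: insert 14 -> lo=[3, 5, 14, 32, 32] hi=[32, 34, 46, 50, 50] -> (len(lo)=5, len(hi)=5, max(lo)=32)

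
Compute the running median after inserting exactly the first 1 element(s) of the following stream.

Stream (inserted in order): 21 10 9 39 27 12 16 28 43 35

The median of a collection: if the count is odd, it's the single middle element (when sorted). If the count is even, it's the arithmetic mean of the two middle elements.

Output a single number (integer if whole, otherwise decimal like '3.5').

Answer: 21

Derivation:
Step 1: insert 21 -> lo=[21] (size 1, max 21) hi=[] (size 0) -> median=21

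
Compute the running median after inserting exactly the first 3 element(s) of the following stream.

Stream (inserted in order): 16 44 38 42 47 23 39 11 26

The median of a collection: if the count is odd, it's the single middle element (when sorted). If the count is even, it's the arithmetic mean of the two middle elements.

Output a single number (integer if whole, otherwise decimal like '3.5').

Step 1: insert 16 -> lo=[16] (size 1, max 16) hi=[] (size 0) -> median=16
Step 2: insert 44 -> lo=[16] (size 1, max 16) hi=[44] (size 1, min 44) -> median=30
Step 3: insert 38 -> lo=[16, 38] (size 2, max 38) hi=[44] (size 1, min 44) -> median=38

Answer: 38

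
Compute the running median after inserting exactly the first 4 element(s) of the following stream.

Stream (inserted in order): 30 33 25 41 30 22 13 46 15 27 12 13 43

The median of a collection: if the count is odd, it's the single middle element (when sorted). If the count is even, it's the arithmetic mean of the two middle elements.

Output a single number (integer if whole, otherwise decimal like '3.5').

Step 1: insert 30 -> lo=[30] (size 1, max 30) hi=[] (size 0) -> median=30
Step 2: insert 33 -> lo=[30] (size 1, max 30) hi=[33] (size 1, min 33) -> median=31.5
Step 3: insert 25 -> lo=[25, 30] (size 2, max 30) hi=[33] (size 1, min 33) -> median=30
Step 4: insert 41 -> lo=[25, 30] (size 2, max 30) hi=[33, 41] (size 2, min 33) -> median=31.5

Answer: 31.5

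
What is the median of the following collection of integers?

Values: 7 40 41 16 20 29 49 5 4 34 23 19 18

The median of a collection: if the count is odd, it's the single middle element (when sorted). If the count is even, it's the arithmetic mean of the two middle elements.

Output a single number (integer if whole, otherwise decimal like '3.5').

Answer: 20

Derivation:
Step 1: insert 7 -> lo=[7] (size 1, max 7) hi=[] (size 0) -> median=7
Step 2: insert 40 -> lo=[7] (size 1, max 7) hi=[40] (size 1, min 40) -> median=23.5
Step 3: insert 41 -> lo=[7, 40] (size 2, max 40) hi=[41] (size 1, min 41) -> median=40
Step 4: insert 16 -> lo=[7, 16] (size 2, max 16) hi=[40, 41] (size 2, min 40) -> median=28
Step 5: insert 20 -> lo=[7, 16, 20] (size 3, max 20) hi=[40, 41] (size 2, min 40) -> median=20
Step 6: insert 29 -> lo=[7, 16, 20] (size 3, max 20) hi=[29, 40, 41] (size 3, min 29) -> median=24.5
Step 7: insert 49 -> lo=[7, 16, 20, 29] (size 4, max 29) hi=[40, 41, 49] (size 3, min 40) -> median=29
Step 8: insert 5 -> lo=[5, 7, 16, 20] (size 4, max 20) hi=[29, 40, 41, 49] (size 4, min 29) -> median=24.5
Step 9: insert 4 -> lo=[4, 5, 7, 16, 20] (size 5, max 20) hi=[29, 40, 41, 49] (size 4, min 29) -> median=20
Step 10: insert 34 -> lo=[4, 5, 7, 16, 20] (size 5, max 20) hi=[29, 34, 40, 41, 49] (size 5, min 29) -> median=24.5
Step 11: insert 23 -> lo=[4, 5, 7, 16, 20, 23] (size 6, max 23) hi=[29, 34, 40, 41, 49] (size 5, min 29) -> median=23
Step 12: insert 19 -> lo=[4, 5, 7, 16, 19, 20] (size 6, max 20) hi=[23, 29, 34, 40, 41, 49] (size 6, min 23) -> median=21.5
Step 13: insert 18 -> lo=[4, 5, 7, 16, 18, 19, 20] (size 7, max 20) hi=[23, 29, 34, 40, 41, 49] (size 6, min 23) -> median=20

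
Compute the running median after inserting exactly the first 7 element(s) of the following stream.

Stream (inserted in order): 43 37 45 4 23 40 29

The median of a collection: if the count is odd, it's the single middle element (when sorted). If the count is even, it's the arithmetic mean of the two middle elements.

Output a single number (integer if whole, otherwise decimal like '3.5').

Answer: 37

Derivation:
Step 1: insert 43 -> lo=[43] (size 1, max 43) hi=[] (size 0) -> median=43
Step 2: insert 37 -> lo=[37] (size 1, max 37) hi=[43] (size 1, min 43) -> median=40
Step 3: insert 45 -> lo=[37, 43] (size 2, max 43) hi=[45] (size 1, min 45) -> median=43
Step 4: insert 4 -> lo=[4, 37] (size 2, max 37) hi=[43, 45] (size 2, min 43) -> median=40
Step 5: insert 23 -> lo=[4, 23, 37] (size 3, max 37) hi=[43, 45] (size 2, min 43) -> median=37
Step 6: insert 40 -> lo=[4, 23, 37] (size 3, max 37) hi=[40, 43, 45] (size 3, min 40) -> median=38.5
Step 7: insert 29 -> lo=[4, 23, 29, 37] (size 4, max 37) hi=[40, 43, 45] (size 3, min 40) -> median=37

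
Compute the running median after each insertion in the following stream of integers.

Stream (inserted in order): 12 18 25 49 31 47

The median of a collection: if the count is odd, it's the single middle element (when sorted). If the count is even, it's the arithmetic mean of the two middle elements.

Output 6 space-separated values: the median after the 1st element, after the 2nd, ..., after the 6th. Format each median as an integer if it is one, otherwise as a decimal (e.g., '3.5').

Answer: 12 15 18 21.5 25 28

Derivation:
Step 1: insert 12 -> lo=[12] (size 1, max 12) hi=[] (size 0) -> median=12
Step 2: insert 18 -> lo=[12] (size 1, max 12) hi=[18] (size 1, min 18) -> median=15
Step 3: insert 25 -> lo=[12, 18] (size 2, max 18) hi=[25] (size 1, min 25) -> median=18
Step 4: insert 49 -> lo=[12, 18] (size 2, max 18) hi=[25, 49] (size 2, min 25) -> median=21.5
Step 5: insert 31 -> lo=[12, 18, 25] (size 3, max 25) hi=[31, 49] (size 2, min 31) -> median=25
Step 6: insert 47 -> lo=[12, 18, 25] (size 3, max 25) hi=[31, 47, 49] (size 3, min 31) -> median=28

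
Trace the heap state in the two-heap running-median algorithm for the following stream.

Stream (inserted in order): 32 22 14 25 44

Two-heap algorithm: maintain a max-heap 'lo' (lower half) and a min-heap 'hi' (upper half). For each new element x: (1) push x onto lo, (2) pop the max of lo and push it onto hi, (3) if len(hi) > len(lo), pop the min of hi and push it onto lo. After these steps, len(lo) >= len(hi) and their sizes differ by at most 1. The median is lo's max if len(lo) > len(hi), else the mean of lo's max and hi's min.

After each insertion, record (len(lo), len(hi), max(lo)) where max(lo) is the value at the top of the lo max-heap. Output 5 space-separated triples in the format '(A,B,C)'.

Step 1: insert 32 -> lo=[32] hi=[] -> (len(lo)=1, len(hi)=0, max(lo)=32)
Step 2: insert 22 -> lo=[22] hi=[32] -> (len(lo)=1, len(hi)=1, max(lo)=22)
Step 3: insert 14 -> lo=[14, 22] hi=[32] -> (len(lo)=2, len(hi)=1, max(lo)=22)
Step 4: insert 25 -> lo=[14, 22] hi=[25, 32] -> (len(lo)=2, len(hi)=2, max(lo)=22)
Step 5: insert 44 -> lo=[14, 22, 25] hi=[32, 44] -> (len(lo)=3, len(hi)=2, max(lo)=25)

Answer: (1,0,32) (1,1,22) (2,1,22) (2,2,22) (3,2,25)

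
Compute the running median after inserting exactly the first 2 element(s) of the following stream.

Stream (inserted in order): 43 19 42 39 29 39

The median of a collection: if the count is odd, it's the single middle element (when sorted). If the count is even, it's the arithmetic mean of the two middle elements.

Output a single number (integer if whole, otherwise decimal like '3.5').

Answer: 31

Derivation:
Step 1: insert 43 -> lo=[43] (size 1, max 43) hi=[] (size 0) -> median=43
Step 2: insert 19 -> lo=[19] (size 1, max 19) hi=[43] (size 1, min 43) -> median=31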